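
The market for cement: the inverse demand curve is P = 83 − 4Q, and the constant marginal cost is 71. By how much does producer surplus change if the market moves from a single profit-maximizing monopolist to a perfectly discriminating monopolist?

A monopolist chooses Q where MR = MC. MR = 83 − 8Q; setting this equal to 71 gives Q = 1.5 and P = 77.
PS = (77 − 71)·1.5 = 9.
With perfect price discrimination, output is the efficient level Q = 3 (where demand meets MC), but every buyer pays their willingness to pay: CS = 0 and PS = total surplus.
PS = ½·(83 − 71)·3 = 18.
Change in producer surplus: 18 − 9 = 9.

Producer surplus rises by 9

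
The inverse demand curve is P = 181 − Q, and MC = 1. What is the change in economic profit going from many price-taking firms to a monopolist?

Under competition P = MC = 1, so Q = (181 − 1)/1 = 180.
Profit = (1 − 1)·180 = 0.
A monopolist chooses Q where MR = MC. MR = 181 − 2Q; setting this equal to 1 gives Q = 90 and P = 91.
Profit = (91 − 1)·90 = 8100.
Change in economic profit: 8100 − 0 = 8100.

π rises by 8100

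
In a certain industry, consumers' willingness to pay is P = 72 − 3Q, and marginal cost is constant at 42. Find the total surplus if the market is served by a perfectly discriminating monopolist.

Under first-degree price discrimination the firm charges each unit its demand price and produces up to where P = MC, i.e. Q = 10. Consumer surplus is zero; producer surplus equals total surplus.
TS = 150 (equal to competitive TS).

TS = 150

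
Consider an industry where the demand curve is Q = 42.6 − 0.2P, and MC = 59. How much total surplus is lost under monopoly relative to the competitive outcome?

Inverting demand: P = 213 − 5Q.
Competitive firms price at marginal cost: P = 59, giving Q = 30.8.
The monopolist equates marginal revenue to marginal cost: 213 − 10Q = 59, so Q = 15.4. From demand, P = 136.
DWL is the triangle between Q = 15.4 and Q = 30.8: ½·(30.8 − 15.4)·(136 − 59) = 592.9.

DWL = 592.9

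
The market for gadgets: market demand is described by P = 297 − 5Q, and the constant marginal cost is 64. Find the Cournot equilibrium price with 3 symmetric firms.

P = 122.25

With 3 symmetric Cournot firms, each firm's FOC gives 297 − 20q = 64, so q = 11.65, Q = 3·11.65 = 34.95, and P = 122.25.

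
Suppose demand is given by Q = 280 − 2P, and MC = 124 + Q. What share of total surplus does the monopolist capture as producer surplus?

Inverting demand: P = 140 − 0.5Q.
The monopolist equates marginal revenue to marginal cost: 140 − Q = 124 + Q, so Q = 8. From demand, P = 136.
CS = ½·(140 − 136)·8 = 16.
PS = P·Q − VC(Q) = 136·8 − (124·8 + ½·1·8²) = 64.
Share captured = PS/TS = 64/80 = 0.8.

PS/TS = 0.8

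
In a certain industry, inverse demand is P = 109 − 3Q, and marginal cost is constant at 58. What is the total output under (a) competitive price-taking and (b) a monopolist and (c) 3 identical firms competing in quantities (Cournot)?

Competitive firms price at marginal cost: P = 58, giving Q = 17.
The monopolist equates marginal revenue to marginal cost: 109 − 6Q = 58, so Q = 8.5. From demand, P = 83.5.
Cournot with 3 identical firms: the symmetric best-response condition is 109 − 12q = 58. Each firm produces q = 4.25, total output Q = 12.75, price P = 70.75.

Competition: Q = 17; Monopoly: Q = 8.5; Cournot: Q = 12.75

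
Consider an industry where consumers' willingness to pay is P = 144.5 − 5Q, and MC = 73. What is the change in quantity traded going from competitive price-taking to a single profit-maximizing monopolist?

Quantity traded falls by 7.15

Perfect competition: P = MC = 73, so 144.5 − 5Q = 73 and Q = 14.3.
The monopolist equates marginal revenue to marginal cost: 144.5 − 10Q = 73, so Q = 7.15. From demand, P = 108.75.
Change in quantity traded: 7.15 − 14.3 = −7.15.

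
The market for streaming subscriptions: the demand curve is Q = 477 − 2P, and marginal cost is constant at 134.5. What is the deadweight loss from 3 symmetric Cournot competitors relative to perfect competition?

Inverting demand: P = 238.5 − 0.5Q.
Competitive firms price at marginal cost: P = 134.5, giving Q = 208.
Cournot with 3 identical firms: the symmetric best-response condition is 238.5 − 2q = 134.5. Each firm produces q = 52, total output Q = 156, price P = 160.5.
DWL is the triangle between Q = 156 and Q = 208: ½·(208 − 156)·(160.5 − 134.5) = 676.

DWL = 676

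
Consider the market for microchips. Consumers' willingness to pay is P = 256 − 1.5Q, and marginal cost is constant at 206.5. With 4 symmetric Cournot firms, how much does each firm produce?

q_i = 6.6

In a 4-firm Cournot equilibrium, symmetry and the first-order condition give q = (256 − 206.5)/(7.5) = 6.6. So Q = 26.4 and P = 216.4.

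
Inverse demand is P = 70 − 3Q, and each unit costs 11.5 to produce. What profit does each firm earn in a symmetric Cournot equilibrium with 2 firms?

With 2 symmetric Cournot firms, each firm's FOC gives 70 − 9q = 11.5, so q = 6.5, Q = 2·6.5 = 13, and P = 31.
Each firm's profit = (31 − 11.5)·6.5 = 126.75.

π_i = 126.75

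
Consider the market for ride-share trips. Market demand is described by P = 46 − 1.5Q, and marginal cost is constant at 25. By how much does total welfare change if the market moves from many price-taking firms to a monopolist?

Total welfare falls by 36.75

Under competition P = MC = 25, so Q = (46 − 25)/1.5 = 14.
CS = ½·(46 − 25)·14 = 147; PS = (25 − 25)·14 = 0; TS = 147.
A monopolist chooses Q where MR = MC. MR = 46 − 3Q; setting this equal to 25 gives Q = 7 and P = 35.5.
CS = ½·(46 − 35.5)·7 = 36.75; PS = (35.5 − 25)·7 = 73.5; TS = 110.25.
Change in total welfare: 110.25 − 147 = −36.75.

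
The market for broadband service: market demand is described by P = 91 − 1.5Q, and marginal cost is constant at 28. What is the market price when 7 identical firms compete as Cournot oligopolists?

In a 7-firm Cournot equilibrium, symmetry and the first-order condition give q = (91 − 28)/(12) = 5.25. So Q = 36.75 and P = 35.875.

P = 35.875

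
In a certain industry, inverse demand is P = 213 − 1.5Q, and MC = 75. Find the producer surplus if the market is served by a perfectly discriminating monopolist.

PS = 6348

A perfectly discriminating monopolist sells every unit with P(Q) ≥ MC(Q), so output equals the competitive quantity Q = 92. Each buyer pays their reservation price, so CS = 0 and the firm captures all surplus.
PS = ½·(213 − 75)·92 = 6348.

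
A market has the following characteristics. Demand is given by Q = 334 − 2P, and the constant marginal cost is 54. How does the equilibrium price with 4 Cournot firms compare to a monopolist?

Inverting demand: P = 167 − 0.5Q.
Cournot with 4 identical firms: the symmetric best-response condition is 167 − 2.5q = 54. Each firm produces q = 45.2, total output Q = 180.8, price P = 76.6.
A monopolist chooses Q where MR = MC. MR = 167 − Q; setting this equal to 54 gives Q = 113 and P = 110.5.

Cournot: P = 76.6; Monopoly: P = 110.5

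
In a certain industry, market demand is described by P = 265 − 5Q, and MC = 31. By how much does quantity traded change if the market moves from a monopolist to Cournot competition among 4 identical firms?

Q rises by 14.04

The monopolist equates marginal revenue to marginal cost: 265 − 10Q = 31, so Q = 23.4. From demand, P = 148.
Cournot with 4 identical firms: the symmetric best-response condition is 265 − 25q = 31. Each firm produces q = 9.36, total output Q = 37.44, price P = 77.8.
Change in quantity traded: 37.44 − 23.4 = 14.04.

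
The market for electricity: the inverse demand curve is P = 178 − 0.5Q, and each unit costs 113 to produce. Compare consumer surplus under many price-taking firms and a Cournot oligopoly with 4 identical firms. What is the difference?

Consumer surplus falls by 1521

Competitive firms price at marginal cost: P = 113, giving Q = 130.
CS = ½·(178 − 113)·130 = 4225.
Cournot with 4 identical firms: the symmetric best-response condition is 178 − 2.5q = 113. Each firm produces q = 26, total output Q = 104, price P = 126.
CS = ½·(178 − 126)·104 = 2704.
Change in consumer surplus: 2704 − 4225 = −1521.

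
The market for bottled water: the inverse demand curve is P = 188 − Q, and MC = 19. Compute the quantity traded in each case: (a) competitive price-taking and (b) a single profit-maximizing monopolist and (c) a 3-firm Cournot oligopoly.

Competition: Q = 169; Monopoly: Q = 84.5; Cournot: Q = 126.75

Under competition P = MC = 19, so Q = (188 − 19)/1 = 169.
A monopolist chooses Q where MR = MC. MR = 188 − 2Q; setting this equal to 19 gives Q = 84.5 and P = 103.5.
In a 3-firm Cournot equilibrium, symmetry and the first-order condition give q = (188 − 19)/(4) = 42.25. So Q = 126.75 and P = 61.25.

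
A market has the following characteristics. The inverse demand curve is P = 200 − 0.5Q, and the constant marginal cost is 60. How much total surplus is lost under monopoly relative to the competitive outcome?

DWL = 4900

Perfect competition: P = MC = 60, so 200 − 0.5Q = 60 and Q = 280.
The monopolist equates marginal revenue to marginal cost: 200 − Q = 60, so Q = 140. From demand, P = 130.
DWL is the triangle between Q = 140 and Q = 280: ½·(280 − 140)·(130 − 60) = 4900.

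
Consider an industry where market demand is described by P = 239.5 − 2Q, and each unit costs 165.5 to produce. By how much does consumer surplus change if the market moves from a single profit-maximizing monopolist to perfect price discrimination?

A monopolist chooses Q where MR = MC. MR = 239.5 − 4Q; setting this equal to 165.5 gives Q = 18.5 and P = 202.5.
CS = ½·(239.5 − 202.5)·18.5 = 342.25.
A perfectly discriminating monopolist sells every unit with P(Q) ≥ MC(Q), so output equals the competitive quantity Q = 37. Each buyer pays their reservation price, so CS = 0 and the firm captures all surplus.
CS = 0.
Change in consumer surplus: 0 − 342.25 = −342.25.

Consumer surplus falls by 342.25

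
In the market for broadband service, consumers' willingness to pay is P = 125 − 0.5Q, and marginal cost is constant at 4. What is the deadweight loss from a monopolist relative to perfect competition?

DWL = 3660.25

Under competition P = MC = 4, so Q = (125 − 4)/0.5 = 242.
The monopolist equates marginal revenue to marginal cost: 125 − Q = 4, so Q = 121. From demand, P = 64.5.
DWL is the triangle between Q = 121 and Q = 242: ½·(242 − 121)·(64.5 − 4) = 3660.25.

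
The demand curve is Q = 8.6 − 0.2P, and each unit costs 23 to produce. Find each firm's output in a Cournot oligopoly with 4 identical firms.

q_i = 0.8

Inverting demand: P = 43 − 5Q.
With 4 symmetric Cournot firms, each firm's FOC gives 43 − 25q = 23, so q = 0.8, Q = 4·0.8 = 3.2, and P = 27.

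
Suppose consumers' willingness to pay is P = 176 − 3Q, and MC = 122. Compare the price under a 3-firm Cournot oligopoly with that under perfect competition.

Cournot: P = 135.5; Competition: P = 122

Cournot with 3 identical firms: the symmetric best-response condition is 176 − 12q = 122. Each firm produces q = 4.5, total output Q = 13.5, price P = 135.5.
Competitive firms price at marginal cost: P = 122, giving Q = 18.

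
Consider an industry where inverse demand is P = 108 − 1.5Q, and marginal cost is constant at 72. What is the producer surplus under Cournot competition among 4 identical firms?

PS = 138.24

Cournot with 4 identical firms: the symmetric best-response condition is 108 − 7.5q = 72. Each firm produces q = 4.8, total output Q = 19.2, price P = 79.2.
PS = (79.2 − 72)·19.2 = 138.24.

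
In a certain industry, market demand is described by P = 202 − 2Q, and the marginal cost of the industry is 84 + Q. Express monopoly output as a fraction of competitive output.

Q_m/Q_c = 0.6

The monopolist equates marginal revenue to marginal cost: 202 − 4Q = 84 + Q, so Q = 23.6. From demand, P = 154.8.
Under competition P = MC: 202 − 2Q = 84 + Q ⇒ Q = 118/3, P = 370/3.
Ratio Q_m/Q_c = 23.6/(118/3) = 0.6.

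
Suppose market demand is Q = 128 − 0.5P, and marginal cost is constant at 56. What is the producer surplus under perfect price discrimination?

PS = 10000

Inverting demand: P = 256 − 2Q.
Under first-degree price discrimination the firm charges each unit its demand price and produces up to where P = MC, i.e. Q = 100. Consumer surplus is zero; producer surplus equals total surplus.
PS = ½·(256 − 56)·100 = 10000.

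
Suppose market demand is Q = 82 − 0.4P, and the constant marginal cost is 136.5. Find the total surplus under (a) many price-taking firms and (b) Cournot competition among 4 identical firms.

Inverting demand: P = 205 − 2.5Q.
Competitive firms price at marginal cost: P = 136.5, giving Q = 27.4.
CS = ½·(205 − 136.5)·27.4 = 938.45; PS = (136.5 − 136.5)·27.4 = 0; TS = 938.45.
In a 4-firm Cournot equilibrium, symmetry and the first-order condition give q = (205 − 136.5)/(12.5) = 5.48. So Q = 21.92 and P = 150.2.
CS = ½·(205 − 150.2)·21.92 = 600.608; PS = (150.2 − 136.5)·21.92 = 300.304; TS = 900.912.

Competition: TS = 938.45; Cournot: TS = 900.912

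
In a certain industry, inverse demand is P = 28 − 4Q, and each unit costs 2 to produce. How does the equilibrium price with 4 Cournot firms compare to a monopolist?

Cournot: P = 7.2; Monopoly: P = 15

In a 4-firm Cournot equilibrium, symmetry and the first-order condition give q = (28 − 2)/(20) = 1.3. So Q = 5.2 and P = 7.2.
The monopolist equates marginal revenue to marginal cost: 28 − 8Q = 2, so Q = 3.25. From demand, P = 15.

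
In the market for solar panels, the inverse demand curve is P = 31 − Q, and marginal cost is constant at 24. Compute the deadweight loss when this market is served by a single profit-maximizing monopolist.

Competitive firms price at marginal cost: P = 24, giving Q = 7.
A monopolist chooses Q where MR = MC. MR = 31 − 2Q; setting this equal to 24 gives Q = 3.5 and P = 27.5.
DWL is the triangle between Q = 3.5 and Q = 7: ½·(7 − 3.5)·(27.5 − 24) = 6.125.

DWL = 6.125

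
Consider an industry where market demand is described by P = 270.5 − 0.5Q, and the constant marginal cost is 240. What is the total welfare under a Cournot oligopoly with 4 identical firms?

Cournot with 4 identical firms: the symmetric best-response condition is 270.5 − 2.5q = 240. Each firm produces q = 12.2, total output Q = 48.8, price P = 246.1.
CS = ½·(270.5 − 246.1)·48.8 = 595.36; PS = (246.1 − 240)·48.8 = 297.68; TS = 893.04.

TS = 893.04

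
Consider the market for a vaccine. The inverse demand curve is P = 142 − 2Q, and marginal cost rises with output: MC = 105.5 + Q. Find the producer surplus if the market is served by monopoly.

A monopolist chooses Q where MR = MC. MR = 142 − 4Q; setting this equal to 105.5 + Q gives Q = 7.3 and P = 127.4.
PS = P·Q − VC(Q) = 127.4·7.3 − (105.5·7.3 + ½·1·7.3²) = 133.225.

PS = 133.225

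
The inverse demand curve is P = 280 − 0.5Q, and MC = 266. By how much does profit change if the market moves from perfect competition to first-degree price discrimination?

Profit rises by 196

Perfect competition: P = MC = 266, so 280 − 0.5Q = 266 and Q = 28.
Profit = (266 − 266)·28 = 0.
A perfectly discriminating monopolist sells every unit with P(Q) ≥ MC(Q), so output equals the competitive quantity Q = 28. Each buyer pays their reservation price, so CS = 0 and the firm captures all surplus.
PS equals the full surplus area, 196. Profit = 196 = 196.
Change in profit: 196 − 0 = 196.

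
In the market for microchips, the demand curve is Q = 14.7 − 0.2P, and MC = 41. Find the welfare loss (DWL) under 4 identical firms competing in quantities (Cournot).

DWL = 4.225

Inverting demand: P = 73.5 − 5Q.
Perfect competition: P = MC = 41, so 73.5 − 5Q = 41 and Q = 6.5.
Cournot with 4 identical firms: the symmetric best-response condition is 73.5 − 25q = 41. Each firm produces q = 1.3, total output Q = 5.2, price P = 47.5.
DWL is the triangle between Q = 5.2 and Q = 6.5: ½·(6.5 − 5.2)·(47.5 − 41) = 4.225.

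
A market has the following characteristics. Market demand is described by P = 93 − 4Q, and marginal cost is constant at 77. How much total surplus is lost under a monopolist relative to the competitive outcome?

Perfect competition: P = MC = 77, so 93 − 4Q = 77 and Q = 4.
The monopolist equates marginal revenue to marginal cost: 93 − 8Q = 77, so Q = 2. From demand, P = 85.
DWL is the triangle between Q = 2 and Q = 4: ½·(4 − 2)·(85 − 77) = 8.

DWL = 8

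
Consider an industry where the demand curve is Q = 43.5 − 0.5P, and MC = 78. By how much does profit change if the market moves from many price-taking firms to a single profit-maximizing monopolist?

Inverting demand: P = 87 − 2Q.
Under competition P = MC = 78, so Q = (87 − 78)/2 = 4.5.
Profit = (78 − 78)·4.5 = 0.
Monopoly sets MR = MC: 87 − 4Q = 78 ⇒ Q = 2.25, P = 87 − 2·2.25 = 82.5.
Profit = (82.5 − 78)·2.25 = 10.125.
Change in profit: 10.125 − 0 = 10.125.

π rises by 10.125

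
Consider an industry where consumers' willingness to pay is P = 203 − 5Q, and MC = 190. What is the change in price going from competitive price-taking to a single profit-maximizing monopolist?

Competitive firms price at marginal cost: P = 190, giving Q = 2.6.
A monopolist chooses Q where MR = MC. MR = 203 − 10Q; setting this equal to 190 gives Q = 1.3 and P = 196.5.
Change in price: 196.5 − 190 = 6.5.

Price rises by 6.5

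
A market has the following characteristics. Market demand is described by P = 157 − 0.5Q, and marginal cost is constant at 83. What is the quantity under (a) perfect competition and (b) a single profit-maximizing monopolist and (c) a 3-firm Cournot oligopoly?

Perfect competition: P = MC = 83, so 157 − 0.5Q = 83 and Q = 148.
The monopolist equates marginal revenue to marginal cost: 157 − Q = 83, so Q = 74. From demand, P = 120.
Cournot with 3 identical firms: the symmetric best-response condition is 157 − 2q = 83. Each firm produces q = 37, total output Q = 111, price P = 101.5.

Competition: Q = 148; Monopoly: Q = 74; Cournot: Q = 111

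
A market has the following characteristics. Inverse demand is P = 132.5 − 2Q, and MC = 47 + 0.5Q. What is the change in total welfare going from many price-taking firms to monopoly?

Competitive equilibrium sets price equal to marginal cost: 132.5 − 2Q = 47 + 0.5Q, so Q = 34.2 and P = 64.1.
CS = ½·(132.5 − 64.1)·34.2 = 1169.64; PS = (64.1·34.2 − 47·34.2 − ½·0.5·34.2²) = 292.41; TS = 1462.05.
The monopolist equates marginal revenue to marginal cost: 132.5 − 4Q = 47 + 0.5Q, so Q = 19. From demand, P = 94.5.
CS = ½·(132.5 − 94.5)·19 = 361; PS = (94.5·19 − 47·19 − ½·0.5·19²) = 812.25; TS = 1173.25.
Change in total welfare: 1173.25 − 1462.05 = −288.8.

Total welfare falls by 288.8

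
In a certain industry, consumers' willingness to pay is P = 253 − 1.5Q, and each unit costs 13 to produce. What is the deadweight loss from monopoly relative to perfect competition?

DWL = 4800

Competitive firms price at marginal cost: P = 13, giving Q = 160.
The monopolist equates marginal revenue to marginal cost: 253 − 3Q = 13, so Q = 80. From demand, P = 133.
DWL is the triangle between Q = 80 and Q = 160: ½·(160 − 80)·(133 − 13) = 4800.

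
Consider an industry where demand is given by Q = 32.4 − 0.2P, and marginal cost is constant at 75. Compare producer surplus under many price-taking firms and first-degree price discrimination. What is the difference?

Producer surplus rises by 756.9

Inverting demand: P = 162 − 5Q.
Competitive firms price at marginal cost: P = 75, giving Q = 17.4.
PS = (75 − 75)·17.4 = 0.
With perfect price discrimination, output is the efficient level Q = 17.4 (where demand meets MC), but every buyer pays their willingness to pay: CS = 0 and PS = total surplus.
PS = ½·(162 − 75)·17.4 = 756.9.
Change in producer surplus: 756.9 − 0 = 756.9.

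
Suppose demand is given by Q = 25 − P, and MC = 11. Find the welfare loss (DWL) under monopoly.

DWL = 24.5

Inverting demand: P = 25 − Q.
Competitive firms price at marginal cost: P = 11, giving Q = 14.
A monopolist chooses Q where MR = MC. MR = 25 − 2Q; setting this equal to 11 gives Q = 7 and P = 18.
DWL is the triangle between Q = 7 and Q = 14: ½·(14 − 7)·(18 − 11) = 24.5.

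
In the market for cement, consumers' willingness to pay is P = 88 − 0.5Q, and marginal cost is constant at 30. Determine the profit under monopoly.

The monopolist equates marginal revenue to marginal cost: 88 − Q = 30, so Q = 58. From demand, P = 59.
Profit = (59 − 30)·58 = 1682.

Profit = 1682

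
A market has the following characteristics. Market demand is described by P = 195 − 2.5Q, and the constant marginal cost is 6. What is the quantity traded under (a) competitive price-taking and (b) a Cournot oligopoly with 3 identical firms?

Competitive firms price at marginal cost: P = 6, giving Q = 75.6.
Cournot with 3 identical firms: the symmetric best-response condition is 195 − 10q = 6. Each firm produces q = 18.9, total output Q = 56.7, price P = 53.25.

Competition: Q = 75.6; Cournot: Q = 56.7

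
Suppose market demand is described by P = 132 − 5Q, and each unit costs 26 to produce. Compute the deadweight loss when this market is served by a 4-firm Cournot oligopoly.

Under competition P = MC = 26, so Q = (132 − 26)/5 = 21.2.
In a 4-firm Cournot equilibrium, symmetry and the first-order condition give q = (132 − 26)/(25) = 4.24. So Q = 16.96 and P = 47.2.
DWL is the triangle between Q = 16.96 and Q = 21.2: ½·(21.2 − 16.96)·(47.2 − 26) = 44.944.

DWL = 44.944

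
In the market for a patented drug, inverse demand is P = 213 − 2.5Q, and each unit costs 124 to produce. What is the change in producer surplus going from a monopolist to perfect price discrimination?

PS rises by 792.1

A monopolist chooses Q where MR = MC. MR = 213 − 5Q; setting this equal to 124 gives Q = 17.8 and P = 168.5.
PS = (168.5 − 124)·17.8 = 792.1.
With perfect price discrimination, output is the efficient level Q = 35.6 (where demand meets MC), but every buyer pays their willingness to pay: CS = 0 and PS = total surplus.
PS = ½·(213 − 124)·35.6 = 1584.2.
Change in producer surplus: 1584.2 − 792.1 = 792.1.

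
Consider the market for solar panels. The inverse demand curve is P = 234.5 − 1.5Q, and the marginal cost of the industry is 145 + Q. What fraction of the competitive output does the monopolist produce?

Q_m/Q_c = 0.625

The monopolist equates marginal revenue to marginal cost: 234.5 − 3Q = 145 + Q, so Q = 22.375. From demand, P = 3215/16.
Competitive equilibrium sets price equal to marginal cost: 234.5 − 1.5Q = 145 + Q, so Q = 35.8 and P = 180.8.
Ratio Q_m/Q_c = 22.375/35.8 = 0.625.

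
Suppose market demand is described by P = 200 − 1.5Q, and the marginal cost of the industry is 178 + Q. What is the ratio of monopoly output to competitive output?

A monopolist chooses Q where MR = MC. MR = 200 − 3Q; setting this equal to 178 + Q gives Q = 5.5 and P = 191.75.
Under competition P = MC: 200 − 1.5Q = 178 + Q ⇒ Q = 8.8, P = 186.8.
Ratio Q_m/Q_c = 5.5/8.8 = 0.625.

Q_m/Q_c = 0.625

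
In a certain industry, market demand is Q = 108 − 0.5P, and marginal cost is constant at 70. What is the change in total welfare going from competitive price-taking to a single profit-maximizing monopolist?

Inverting demand: P = 216 − 2Q.
Competitive firms price at marginal cost: P = 70, giving Q = 73.
CS = ½·(216 − 70)·73 = 5329; PS = (70 − 70)·73 = 0; TS = 5329.
A monopolist chooses Q where MR = MC. MR = 216 − 4Q; setting this equal to 70 gives Q = 36.5 and P = 143.
CS = ½·(216 − 143)·36.5 = 1332.25; PS = (143 − 70)·36.5 = 2664.5; TS = 3996.75.
Change in total welfare: 3996.75 − 5329 = −1332.25.

Total welfare falls by 1332.25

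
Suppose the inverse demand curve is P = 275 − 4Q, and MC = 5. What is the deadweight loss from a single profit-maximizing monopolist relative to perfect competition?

Perfect competition: P = MC = 5, so 275 − 4Q = 5 and Q = 67.5.
A monopolist chooses Q where MR = MC. MR = 275 − 8Q; setting this equal to 5 gives Q = 33.75 and P = 140.
DWL is the triangle between Q = 33.75 and Q = 67.5: ½·(67.5 − 33.75)·(140 − 5) = 2278.125.

DWL = 2278.125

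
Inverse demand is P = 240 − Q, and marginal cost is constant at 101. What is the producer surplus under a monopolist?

A monopolist chooses Q where MR = MC. MR = 240 − 2Q; setting this equal to 101 gives Q = 69.5 and P = 170.5.
PS = (170.5 − 101)·69.5 = 4830.25.

PS = 4830.25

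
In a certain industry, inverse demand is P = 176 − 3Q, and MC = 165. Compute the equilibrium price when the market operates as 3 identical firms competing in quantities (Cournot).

P = 167.75

In a 3-firm Cournot equilibrium, symmetry and the first-order condition give q = (176 − 165)/(12) = 11/12. So Q = 2.75 and P = 167.75.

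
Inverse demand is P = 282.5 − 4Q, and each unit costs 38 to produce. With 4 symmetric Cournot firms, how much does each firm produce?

q_i = 12.225

In a 4-firm Cournot equilibrium, symmetry and the first-order condition give q = (282.5 − 38)/(20) = 12.225. So Q = 48.9 and P = 86.9.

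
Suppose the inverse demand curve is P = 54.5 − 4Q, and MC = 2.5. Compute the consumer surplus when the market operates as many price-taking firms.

Perfect competition: P = MC = 2.5, so 54.5 − 4Q = 2.5 and Q = 13.
CS = ½·(54.5 − 2.5)·13 = 338.

CS = 338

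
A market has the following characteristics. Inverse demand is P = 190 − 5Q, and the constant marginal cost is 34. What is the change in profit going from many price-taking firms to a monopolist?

Under competition P = MC = 34, so Q = (190 − 34)/5 = 31.2.
Profit = (34 − 34)·31.2 = 0.
A monopolist chooses Q where MR = MC. MR = 190 − 10Q; setting this equal to 34 gives Q = 15.6 and P = 112.
Profit = (112 − 34)·15.6 = 1216.8.
Change in profit: 1216.8 − 0 = 1216.8.

Profit rises by 1216.8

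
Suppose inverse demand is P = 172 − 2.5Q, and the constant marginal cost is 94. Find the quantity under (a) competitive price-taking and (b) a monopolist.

Perfect competition: P = MC = 94, so 172 − 2.5Q = 94 and Q = 31.2.
Monopoly sets MR = MC: 172 − 5Q = 94 ⇒ Q = 15.6, P = 172 − 2.5·15.6 = 133.

Competition: Q = 31.2; Monopoly: Q = 15.6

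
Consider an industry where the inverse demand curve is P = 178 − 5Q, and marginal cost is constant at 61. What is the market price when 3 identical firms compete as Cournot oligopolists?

In a 3-firm Cournot equilibrium, symmetry and the first-order condition give q = (178 − 61)/(20) = 5.85. So Q = 17.55 and P = 90.25.

P = 90.25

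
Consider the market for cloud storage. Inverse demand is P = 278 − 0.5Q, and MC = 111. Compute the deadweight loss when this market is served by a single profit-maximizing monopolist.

DWL = 6972.25

Competitive firms price at marginal cost: P = 111, giving Q = 334.
Monopoly sets MR = MC: 278 − Q = 111 ⇒ Q = 167, P = 278 − 0.5·167 = 194.5.
DWL is the triangle between Q = 167 and Q = 334: ½·(334 − 167)·(194.5 − 111) = 6972.25.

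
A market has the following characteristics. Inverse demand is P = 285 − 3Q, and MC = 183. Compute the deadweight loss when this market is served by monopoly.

DWL = 433.5

Under competition P = MC = 183, so Q = (285 − 183)/3 = 34.
Monopoly sets MR = MC: 285 − 6Q = 183 ⇒ Q = 17, P = 285 − 3·17 = 234.
DWL is the triangle between Q = 17 and Q = 34: ½·(34 − 17)·(234 − 183) = 433.5.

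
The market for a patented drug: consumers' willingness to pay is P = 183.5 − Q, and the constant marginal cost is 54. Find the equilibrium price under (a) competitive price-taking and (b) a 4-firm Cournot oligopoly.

Perfect competition: P = MC = 54, so 183.5 − Q = 54 and Q = 129.5.
Cournot with 4 identical firms: the symmetric best-response condition is 183.5 − 5q = 54. Each firm produces q = 25.9, total output Q = 103.6, price P = 79.9.

Competition: P = 54; Cournot: P = 79.9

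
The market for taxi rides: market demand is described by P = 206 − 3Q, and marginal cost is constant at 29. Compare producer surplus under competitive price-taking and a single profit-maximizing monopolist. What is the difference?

Under competition P = MC = 29, so Q = (206 − 29)/3 = 59.
PS = (29 − 29)·59 = 0.
The monopolist equates marginal revenue to marginal cost: 206 − 6Q = 29, so Q = 29.5. From demand, P = 117.5.
PS = (117.5 − 29)·29.5 = 2610.75.
Change in producer surplus: 2610.75 − 0 = 2610.75.

PS rises by 2610.75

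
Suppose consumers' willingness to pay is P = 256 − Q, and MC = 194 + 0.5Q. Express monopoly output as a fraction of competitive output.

The monopolist equates marginal revenue to marginal cost: 256 − 2Q = 194 + 0.5Q, so Q = 24.8. From demand, P = 231.2.
Competitive equilibrium sets price equal to marginal cost: 256 − Q = 194 + 0.5Q, so Q = 124/3 and P = 644/3.
Ratio Q_m/Q_c = 24.8/(124/3) = 0.6.

Q_m/Q_c = 0.6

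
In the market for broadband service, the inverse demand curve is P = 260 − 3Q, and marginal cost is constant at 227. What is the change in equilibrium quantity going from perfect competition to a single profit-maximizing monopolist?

Q falls by 5.5

Competitive firms price at marginal cost: P = 227, giving Q = 11.
The monopolist equates marginal revenue to marginal cost: 260 − 6Q = 227, so Q = 5.5. From demand, P = 243.5.
Change in equilibrium quantity: 5.5 − 11 = −5.5.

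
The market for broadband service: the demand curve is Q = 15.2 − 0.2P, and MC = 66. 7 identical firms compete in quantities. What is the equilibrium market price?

Inverting demand: P = 76 − 5Q.
Cournot with 7 identical firms: the symmetric best-response condition is 76 − 40q = 66. Each firm produces q = 0.25, total output Q = 1.75, price P = 67.25.

P = 67.25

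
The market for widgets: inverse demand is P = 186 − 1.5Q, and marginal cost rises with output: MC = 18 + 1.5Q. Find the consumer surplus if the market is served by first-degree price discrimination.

With perfect price discrimination, output is the efficient level Q = 56 (where demand meets MC), but every buyer pays their willingness to pay: CS = 0 and PS = total surplus.
CS = 0.

CS = 0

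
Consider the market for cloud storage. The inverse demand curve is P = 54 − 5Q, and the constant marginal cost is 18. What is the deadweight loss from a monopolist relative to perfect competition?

DWL = 32.4

Competitive firms price at marginal cost: P = 18, giving Q = 7.2.
A monopolist chooses Q where MR = MC. MR = 54 − 10Q; setting this equal to 18 gives Q = 3.6 and P = 36.
DWL is the triangle between Q = 3.6 and Q = 7.2: ½·(7.2 − 3.6)·(36 − 18) = 32.4.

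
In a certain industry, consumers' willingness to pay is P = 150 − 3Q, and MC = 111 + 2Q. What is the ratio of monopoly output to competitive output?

Q_m/Q_c = 0.625

A monopolist chooses Q where MR = MC. MR = 150 − 6Q; setting this equal to 111 + 2Q gives Q = 4.875 and P = 135.375.
Under competition P = MC: 150 − 3Q = 111 + 2Q ⇒ Q = 7.8, P = 126.6.
Ratio Q_m/Q_c = 4.875/7.8 = 0.625.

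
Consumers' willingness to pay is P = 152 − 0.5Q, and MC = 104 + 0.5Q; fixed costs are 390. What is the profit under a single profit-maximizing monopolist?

Monopoly sets MR = MC: 152 − Q = 104 + 0.5Q ⇒ Q = 32, P = 152 − 0.5·32 = 136.
Profit = 136·32 − (104·32 + ½·0.5·32²) − 390 = 378.

Profit = 378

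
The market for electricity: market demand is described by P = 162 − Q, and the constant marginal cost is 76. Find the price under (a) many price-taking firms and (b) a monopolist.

Competition: P = 76; Monopoly: P = 119

Under competition P = MC = 76, so Q = (162 − 76)/1 = 86.
Monopoly sets MR = MC: 162 − 2Q = 76 ⇒ Q = 43, P = 162 − 43 = 119.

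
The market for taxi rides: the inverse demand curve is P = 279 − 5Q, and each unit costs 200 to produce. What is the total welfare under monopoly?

The monopolist equates marginal revenue to marginal cost: 279 − 10Q = 200, so Q = 7.9. From demand, P = 239.5.
CS = ½·(279 − 239.5)·7.9 = 156.025; PS = (239.5 − 200)·7.9 = 312.05; TS = 468.075.

TS = 468.075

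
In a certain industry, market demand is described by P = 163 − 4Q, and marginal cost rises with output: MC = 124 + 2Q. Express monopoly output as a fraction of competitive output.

The monopolist equates marginal revenue to marginal cost: 163 − 8Q = 124 + 2Q, so Q = 3.9. From demand, P = 147.4.
Competitive equilibrium sets price equal to marginal cost: 163 − 4Q = 124 + 2Q, so Q = 6.5 and P = 137.
Ratio Q_m/Q_c = 3.9/6.5 = 0.6.

Q_m/Q_c = 0.6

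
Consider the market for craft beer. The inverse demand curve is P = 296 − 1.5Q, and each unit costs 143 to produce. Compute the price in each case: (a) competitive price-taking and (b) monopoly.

Competition: P = 143; Monopoly: P = 219.5

Competitive firms price at marginal cost: P = 143, giving Q = 102.
A monopolist chooses Q where MR = MC. MR = 296 − 3Q; setting this equal to 143 gives Q = 51 and P = 219.5.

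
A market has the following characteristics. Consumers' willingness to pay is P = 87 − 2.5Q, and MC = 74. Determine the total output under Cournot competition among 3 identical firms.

Cournot with 3 identical firms: the symmetric best-response condition is 87 − 10q = 74. Each firm produces q = 1.3, total output Q = 3.9, price P = 77.25.

Q = 3.9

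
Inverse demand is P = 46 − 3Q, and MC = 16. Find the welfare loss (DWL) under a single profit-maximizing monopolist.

Competitive firms price at marginal cost: P = 16, giving Q = 10.
Monopoly sets MR = MC: 46 − 6Q = 16 ⇒ Q = 5, P = 46 − 3·5 = 31.
DWL is the triangle between Q = 5 and Q = 10: ½·(10 − 5)·(31 − 16) = 37.5.

DWL = 37.5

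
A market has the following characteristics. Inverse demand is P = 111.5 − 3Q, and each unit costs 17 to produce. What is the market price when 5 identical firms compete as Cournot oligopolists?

P = 32.75

In a 5-firm Cournot equilibrium, symmetry and the first-order condition give q = (111.5 − 17)/(18) = 5.25. So Q = 26.25 and P = 32.75.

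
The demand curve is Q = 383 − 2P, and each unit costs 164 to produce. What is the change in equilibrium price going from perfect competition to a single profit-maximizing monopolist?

Equilibrium price rises by 13.75

Inverting demand: P = 191.5 − 0.5Q.
Perfect competition: P = MC = 164, so 191.5 − 0.5Q = 164 and Q = 55.
A monopolist chooses Q where MR = MC. MR = 191.5 − Q; setting this equal to 164 gives Q = 27.5 and P = 177.75.
Change in equilibrium price: 177.75 − 164 = 13.75.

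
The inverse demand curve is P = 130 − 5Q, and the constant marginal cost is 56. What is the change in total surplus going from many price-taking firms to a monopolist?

Under competition P = MC = 56, so Q = (130 − 56)/5 = 14.8.
CS = ½·(130 − 56)·14.8 = 547.6; PS = (56 − 56)·14.8 = 0; TS = 547.6.
A monopolist chooses Q where MR = MC. MR = 130 − 10Q; setting this equal to 56 gives Q = 7.4 and P = 93.
CS = ½·(130 − 93)·7.4 = 136.9; PS = (93 − 56)·7.4 = 273.8; TS = 410.7.
Change in total surplus: 410.7 − 547.6 = −136.9.

Total surplus falls by 136.9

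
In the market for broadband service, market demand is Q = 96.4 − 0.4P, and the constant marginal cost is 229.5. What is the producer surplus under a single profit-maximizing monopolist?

Inverting demand: P = 241 − 2.5Q.
Monopoly sets MR = MC: 241 − 5Q = 229.5 ⇒ Q = 2.3, P = 241 − 2.5·2.3 = 235.25.
PS = (235.25 − 229.5)·2.3 = 13.225.

PS = 13.225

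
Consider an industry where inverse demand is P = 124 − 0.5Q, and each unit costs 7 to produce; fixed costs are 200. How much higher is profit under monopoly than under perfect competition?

Profit rises by 6844.5

Under competition P = MC = 7, so Q = (124 − 7)/0.5 = 234.
Profit = (7 − 7)·234 − 200 = −200.
A monopolist chooses Q where MR = MC. MR = 124 − Q; setting this equal to 7 gives Q = 117 and P = 65.5.
Profit = (65.5 − 7)·117 − 200 = 6644.5.
Change in profit: 6644.5 − −200 = 6844.5.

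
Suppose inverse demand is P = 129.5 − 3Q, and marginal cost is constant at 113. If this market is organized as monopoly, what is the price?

A monopolist chooses Q where MR = MC. MR = 129.5 − 6Q; setting this equal to 113 gives Q = 2.75 and P = 121.25.

P = 121.25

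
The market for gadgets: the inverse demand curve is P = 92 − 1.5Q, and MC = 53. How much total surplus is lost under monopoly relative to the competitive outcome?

DWL = 126.75

Competitive firms price at marginal cost: P = 53, giving Q = 26.
Monopoly sets MR = MC: 92 − 3Q = 53 ⇒ Q = 13, P = 92 − 1.5·13 = 72.5.
DWL is the triangle between Q = 13 and Q = 26: ½·(26 − 13)·(72.5 − 53) = 126.75.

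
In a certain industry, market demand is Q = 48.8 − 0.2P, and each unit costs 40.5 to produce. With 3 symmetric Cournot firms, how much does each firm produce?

Inverting demand: P = 244 − 5Q.
Cournot with 3 identical firms: the symmetric best-response condition is 244 − 20q = 40.5. Each firm produces q = 10.175, total output Q = 30.525, price P = 91.375.

q_i = 10.175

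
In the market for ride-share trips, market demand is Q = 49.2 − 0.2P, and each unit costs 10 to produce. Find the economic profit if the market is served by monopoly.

Inverting demand: P = 246 − 5Q.
The monopolist equates marginal revenue to marginal cost: 246 − 10Q = 10, so Q = 23.6. From demand, P = 128.
Profit = (128 − 10)·23.6 = 2784.8.

Profit = 2784.8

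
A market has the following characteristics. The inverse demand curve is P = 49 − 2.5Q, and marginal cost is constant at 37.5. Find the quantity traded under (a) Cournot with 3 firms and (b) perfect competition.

Cournot with 3 identical firms: the symmetric best-response condition is 49 − 10q = 37.5. Each firm produces q = 1.15, total output Q = 3.45, price P = 40.375.
Perfect competition: P = MC = 37.5, so 49 − 2.5Q = 37.5 and Q = 4.6.

Cournot: Q = 3.45; Competition: Q = 4.6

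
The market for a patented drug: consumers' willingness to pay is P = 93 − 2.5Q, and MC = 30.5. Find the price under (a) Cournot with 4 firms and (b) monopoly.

Cournot: P = 43; Monopoly: P = 61.75

With 4 symmetric Cournot firms, each firm's FOC gives 93 − 12.5q = 30.5, so q = 5, Q = 4·5 = 20, and P = 43.
A monopolist chooses Q where MR = MC. MR = 93 − 5Q; setting this equal to 30.5 gives Q = 12.5 and P = 61.75.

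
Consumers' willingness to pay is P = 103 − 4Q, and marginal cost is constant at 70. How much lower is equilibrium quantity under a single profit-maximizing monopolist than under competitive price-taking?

Under competition P = MC = 70, so Q = (103 − 70)/4 = 8.25.
Monopoly sets MR = MC: 103 − 8Q = 70 ⇒ Q = 4.125, P = 103 − 4·4.125 = 86.5.
Change in equilibrium quantity: 4.125 − 8.25 = −4.125.

Q falls by 4.125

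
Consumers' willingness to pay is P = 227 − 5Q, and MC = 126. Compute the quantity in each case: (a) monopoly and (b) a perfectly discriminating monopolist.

The monopolist equates marginal revenue to marginal cost: 227 − 10Q = 126, so Q = 10.1. From demand, P = 176.5.
A perfectly discriminating monopolist sells every unit with P(Q) ≥ MC(Q), so output equals the competitive quantity Q = 20.2. Each buyer pays their reservation price, so CS = 0 and the firm captures all surplus.

Monopoly: Q = 10.1; Perfect PD: Q = 20.2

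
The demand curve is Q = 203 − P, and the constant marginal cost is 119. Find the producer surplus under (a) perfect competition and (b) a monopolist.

Inverting demand: P = 203 − Q.
Competitive firms price at marginal cost: P = 119, giving Q = 84.
PS = (119 − 119)·84 = 0.
The monopolist equates marginal revenue to marginal cost: 203 − 2Q = 119, so Q = 42. From demand, P = 161.
PS = (161 − 119)·42 = 1764.

Competition: PS = 0; Monopoly: PS = 1764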